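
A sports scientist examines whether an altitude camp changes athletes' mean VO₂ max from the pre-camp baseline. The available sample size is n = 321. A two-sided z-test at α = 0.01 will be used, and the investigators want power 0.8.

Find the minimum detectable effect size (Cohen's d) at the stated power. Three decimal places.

d ≈ 0.191

Required noncentrality: δ = z_{0.005} + z_{0.20} = 2.576 + 0.842 = 3.417.
(The second rejection-region term Φ(−δ − z_{α/2}) is negligible and dropped.)
δ = d·√n ⇒ d = δ/√n = 3.417/√321 = 0.1907.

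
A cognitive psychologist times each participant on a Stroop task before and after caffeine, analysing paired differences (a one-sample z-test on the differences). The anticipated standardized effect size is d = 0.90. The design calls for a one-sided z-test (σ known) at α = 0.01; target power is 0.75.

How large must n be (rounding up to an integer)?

Set Φ(δ − 2.326) = 0.75; then δ − 2.326 = Φ⁻¹(0.75) = 0.674, giving δ = 3.001.
δ = d·√n ⇒ n = (δ/d)² = (3.001 / 0.90)² = 11.12.
Round up to the next whole unit.

n = 12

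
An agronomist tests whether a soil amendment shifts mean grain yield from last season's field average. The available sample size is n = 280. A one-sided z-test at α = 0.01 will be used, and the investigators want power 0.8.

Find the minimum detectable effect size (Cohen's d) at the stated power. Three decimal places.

d ≈ 0.189

Need Φ(δ − 2.326) = 0.8, so δ = 2.326 + 0.842 = 3.168.
δ = d·√n ⇒ d = δ/√n = 3.168/√280 = 0.1893.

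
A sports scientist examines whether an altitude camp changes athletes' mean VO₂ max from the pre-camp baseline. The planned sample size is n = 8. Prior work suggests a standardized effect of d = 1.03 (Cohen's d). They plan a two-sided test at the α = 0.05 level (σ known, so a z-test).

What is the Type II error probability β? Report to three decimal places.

Noncentrality parameter: δ = d·√n = 1.03 × √8 = 2.9133
Two-sided α = 0.05 → critical value z_{0.025} = 1.960.
Power = Φ(δ − 1.960) + Φ(−δ − 1.960) = Φ(0.953) + Φ(-4.873) = 0.8298 + 0.0000 = 0.8298.
Type II error: β = 1 − power = 1 − 0.8298 = 0.1702.

β ≈ 0.170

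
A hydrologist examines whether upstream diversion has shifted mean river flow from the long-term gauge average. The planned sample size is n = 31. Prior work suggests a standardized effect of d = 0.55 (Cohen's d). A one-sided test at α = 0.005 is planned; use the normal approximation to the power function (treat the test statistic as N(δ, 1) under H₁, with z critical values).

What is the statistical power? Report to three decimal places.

Power ≈ 0.687

Noncentrality parameter: λ = d·√n = 0.55 × √31 = 3.0623
One-sided α = 0.005 → critical value z_{0.005} = 2.576.
Power = Φ(λ − 2.576) = Φ(0.486) = 0.6867.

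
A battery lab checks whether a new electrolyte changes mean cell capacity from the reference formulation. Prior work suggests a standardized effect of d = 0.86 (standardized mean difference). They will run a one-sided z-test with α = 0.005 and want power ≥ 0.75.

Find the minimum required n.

n = 15

Set Φ(δ − 2.576) = 0.75; then δ − 2.576 = Φ⁻¹(0.75) = 0.674, giving δ = 3.250.
δ = d·√n ⇒ n = (δ/d)² = (3.250 / 0.86)² = 14.28.
Rounding up, n = 15.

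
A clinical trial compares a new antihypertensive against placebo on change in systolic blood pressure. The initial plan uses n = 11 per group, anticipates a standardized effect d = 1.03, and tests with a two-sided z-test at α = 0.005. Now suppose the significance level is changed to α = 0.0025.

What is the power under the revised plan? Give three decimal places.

Power ≈ 0.272

δ = d·√(n/2) = 1.03 × √(11/2) = 2.4156 (unchanged). New critical value: z_{0.0013} = 3.023.
Revised power = Φ(δ − 3.023) + Φ(−δ − 3.023) = Φ(-0.608) + Φ(-5.439) = 0.2717 + 0.0000 = 0.2717.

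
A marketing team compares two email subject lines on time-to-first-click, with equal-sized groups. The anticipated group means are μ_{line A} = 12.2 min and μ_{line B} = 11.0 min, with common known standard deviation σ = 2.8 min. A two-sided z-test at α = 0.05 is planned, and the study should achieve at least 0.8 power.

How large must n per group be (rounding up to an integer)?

n = 86 per group

Standardized effect: d = |μ_{line A} − μ_{line B}| / σ = |12.2 − 11.0| / 2.8 = 0.4286
For power 0.8 need Φ(δ − z_{0.025}) = 0.8, so δ = z_{0.025} + z_{0.20} = 1.960 + 0.842 = 2.802.
(For δ > 0 the lower-tail rejection region contributes negligibly to power, so the one-term inversion is standard.)
δ = d·√(n/2) ⇒ n = 2(δ/d)² = 2 × (2.802 / 0.4286)² = 85.47.
Round up to the next whole unit.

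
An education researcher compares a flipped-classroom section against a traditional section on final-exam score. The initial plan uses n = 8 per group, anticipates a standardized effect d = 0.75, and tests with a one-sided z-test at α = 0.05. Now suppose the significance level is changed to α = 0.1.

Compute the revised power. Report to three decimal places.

Power ≈ 0.586

δ = d·√(n/2) = 0.75 × √(8/2) = 1.5000 (unchanged). New critical value: z_{0.1} = 1.282.
Revised power = Φ(δ − 1.282) = Φ(0.218) = 0.5865.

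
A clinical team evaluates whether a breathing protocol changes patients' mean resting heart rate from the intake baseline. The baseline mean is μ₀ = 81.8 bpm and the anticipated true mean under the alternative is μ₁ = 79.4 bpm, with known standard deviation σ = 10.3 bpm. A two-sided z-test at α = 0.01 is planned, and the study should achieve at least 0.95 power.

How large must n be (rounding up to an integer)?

Standardized effect: d = |μ₁ − μ₀| / σ = |79.4 − 81.8| / 10.3 = 0.2330
For power 0.95 need Φ(δ − z_{0.005}) = 0.95, so δ = z_{0.005} + z_{0.05} = 2.576 + 1.645 = 4.221.
(The Φ(−δ − z_{α/2}) term is vanishingly small for δ > 0 and is dropped in the standard sample-size formula.)
δ = d·√n ⇒ n = (δ/d)² = (4.221 / 0.2330)² = 328.11.
Rounding up, n = 329.

n = 329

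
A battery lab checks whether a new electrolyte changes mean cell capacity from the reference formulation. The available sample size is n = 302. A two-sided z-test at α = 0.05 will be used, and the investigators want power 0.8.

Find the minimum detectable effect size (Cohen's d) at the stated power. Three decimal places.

Required noncentrality: δ = z_{0.025} + z_{0.20} = 1.960 + 0.842 = 2.802.
(Lower-tail contribution to power is negligible for δ > 0.)
δ = d·√n ⇒ d = δ/√n = 2.802/√302 = 0.1612.

d ≈ 0.161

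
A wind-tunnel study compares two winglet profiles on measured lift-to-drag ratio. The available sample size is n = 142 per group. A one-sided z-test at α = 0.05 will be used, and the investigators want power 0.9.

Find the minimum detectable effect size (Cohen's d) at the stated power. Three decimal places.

d ≈ 0.347

Required noncentrality: δ = z_{0.05} + z_{0.10} = 1.645 + 1.282 = 2.926.
δ = d·√(n/2) ⇒ d = δ/√(n/2) = 2.926/√(142/2) = 0.3473.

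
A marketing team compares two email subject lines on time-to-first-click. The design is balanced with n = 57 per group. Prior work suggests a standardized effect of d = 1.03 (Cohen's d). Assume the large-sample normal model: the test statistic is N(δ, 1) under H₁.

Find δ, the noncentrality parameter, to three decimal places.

δ = d·√(n/2) = 1.03 × √(57/2) = 5.4987

δ ≈ 5.499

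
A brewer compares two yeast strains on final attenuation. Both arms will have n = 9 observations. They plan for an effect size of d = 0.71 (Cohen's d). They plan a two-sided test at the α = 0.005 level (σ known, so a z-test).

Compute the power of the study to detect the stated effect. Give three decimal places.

Power ≈ 0.097

Noncentrality parameter: δ = d·√(n/2) = 0.71 × √(9/2) = 1.5061
Critical value for a two-sided test at α = 0.005: z_{α/2} = 2.807.
Power = Φ(δ − 2.807) + Φ(−δ − 2.807) = Φ(-1.301) + Φ(-4.313) = 0.0966 + 0.0000 = 0.0967.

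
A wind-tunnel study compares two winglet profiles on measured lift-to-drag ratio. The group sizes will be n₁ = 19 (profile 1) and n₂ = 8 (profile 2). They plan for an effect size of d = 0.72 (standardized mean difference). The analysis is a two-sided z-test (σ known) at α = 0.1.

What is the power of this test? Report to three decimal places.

Power ≈ 0.526

Noncentrality parameter: λ = d / √(1/n₁ + 1/n₂) = 0.72 / √(1/19 + 1/8) = 1.7083
Critical value for a two-sided test at α = 0.1: z_{α/2} = 1.645.
Power = Φ(λ − 1.645) + Φ(−λ − 1.645) = Φ(0.063) + Φ(-3.353) = 0.5253 + 0.0004 = 0.5257.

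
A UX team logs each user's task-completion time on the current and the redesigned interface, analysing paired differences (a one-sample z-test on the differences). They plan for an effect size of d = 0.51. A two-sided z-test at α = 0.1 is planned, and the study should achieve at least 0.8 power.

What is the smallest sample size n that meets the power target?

n = 24

For power 0.8 need Φ(δ − z_{0.05}) = 0.8, so δ = z_{0.05} + z_{0.20} = 1.645 + 0.842 = 2.486.
(Ignoring the negligible lower-tail rejection probability gives the usual closed-form inversion.)
δ = d·√n ⇒ n = (δ/d)² = (2.486 / 0.51)² = 23.77.
Rounding up, n = 24.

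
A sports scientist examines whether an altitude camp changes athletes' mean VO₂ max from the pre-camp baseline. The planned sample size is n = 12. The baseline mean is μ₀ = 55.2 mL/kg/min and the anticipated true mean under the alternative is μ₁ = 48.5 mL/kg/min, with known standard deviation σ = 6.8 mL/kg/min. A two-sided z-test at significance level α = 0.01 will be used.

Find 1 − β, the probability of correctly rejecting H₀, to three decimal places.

Standardized effect: d = |μ₁ − μ₀| / σ = |48.5 − 55.2| / 6.8 = 0.9853
Noncentrality parameter: δ = d·√n = 0.9853 × √12 = 3.4132
Two-sided α = 0.01 → critical value z_{0.005} = 2.576.
Power = Φ(δ − 2.576) + Φ(−δ − 2.576) = Φ(0.837) + Φ(-5.989) = 0.7988 + 0.0000 = 0.7988.

Power ≈ 0.799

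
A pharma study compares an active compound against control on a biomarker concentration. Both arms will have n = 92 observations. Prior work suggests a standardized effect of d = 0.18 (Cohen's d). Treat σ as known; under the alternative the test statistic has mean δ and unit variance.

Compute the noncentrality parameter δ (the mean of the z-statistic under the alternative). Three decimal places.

The noncentrality parameter scales effect size by the design's sample-size factor: δ = d·√(n/2) = 0.18 × √(92/2) = 1.2208

δ ≈ 1.221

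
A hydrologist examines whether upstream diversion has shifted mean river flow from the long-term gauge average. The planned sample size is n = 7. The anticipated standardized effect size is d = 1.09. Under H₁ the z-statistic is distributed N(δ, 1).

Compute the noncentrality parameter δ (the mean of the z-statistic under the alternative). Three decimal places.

δ ≈ 2.884

δ = d·√n = 1.09 × √7 = 2.8839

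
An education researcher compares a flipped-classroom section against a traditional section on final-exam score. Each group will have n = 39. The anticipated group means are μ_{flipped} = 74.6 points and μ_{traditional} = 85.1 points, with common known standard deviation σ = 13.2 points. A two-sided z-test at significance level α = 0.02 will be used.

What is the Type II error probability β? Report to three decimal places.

Standardized effect: d = |μ_{flipped} − μ_{traditional}| / σ = |74.6 − 85.1| / 13.2 = 0.7955
Noncentrality parameter: λ = d·√(n/2) = 0.7955 × √(39/2) = 3.5126
Two-sided α = 0.02 → critical value z_{0.01} = 2.326.
Power = Φ(λ − 2.326) + Φ(−λ − 2.326) = Φ(1.186) + Φ(-5.839) = 0.8822 + 0.0000 = 0.8822.
Type II error: β = 1 − power = 1 − 0.8822 = 0.1178.

β ≈ 0.118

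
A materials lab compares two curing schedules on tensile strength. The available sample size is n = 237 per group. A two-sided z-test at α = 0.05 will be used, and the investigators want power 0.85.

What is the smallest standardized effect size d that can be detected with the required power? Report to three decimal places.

d ≈ 0.275

Need Φ(δ − 1.960) = 0.85, so δ = 1.960 + 1.036 = 2.996.
(Lower-tail contribution to power is negligible for δ > 0.)
δ = d·√(n/2) ⇒ d = δ/√(n/2) = 2.996/√(237/2) = 0.2753.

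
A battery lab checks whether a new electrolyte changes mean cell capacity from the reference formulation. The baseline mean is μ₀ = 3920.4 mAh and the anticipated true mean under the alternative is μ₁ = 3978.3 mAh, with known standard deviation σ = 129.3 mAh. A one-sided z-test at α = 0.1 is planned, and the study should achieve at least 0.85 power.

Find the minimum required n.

Standardized effect: d = |μ₁ − μ₀| / σ = |3978.3 − 3920.4| / 129.3 = 0.4478
Set Φ(δ − 1.282) = 0.85; then δ − 1.282 = Φ⁻¹(0.85) = 1.036, giving δ = 2.318.
δ = d·√n ⇒ n = (δ/d)² = (2.318 / 0.4478)² = 26.80.
Rounding up, n = 27.

n = 27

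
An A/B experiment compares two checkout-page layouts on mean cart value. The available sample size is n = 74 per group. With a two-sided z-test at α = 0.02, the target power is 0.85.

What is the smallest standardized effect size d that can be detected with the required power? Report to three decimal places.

Need Φ(δ − 2.326) = 0.85, so δ = 2.326 + 1.036 = 3.363.
(Lower-tail contribution to power is negligible for δ > 0.)
δ = d·√(n/2) ⇒ d = δ/√(n/2) = 3.363/√(74/2) = 0.5528.

d ≈ 0.553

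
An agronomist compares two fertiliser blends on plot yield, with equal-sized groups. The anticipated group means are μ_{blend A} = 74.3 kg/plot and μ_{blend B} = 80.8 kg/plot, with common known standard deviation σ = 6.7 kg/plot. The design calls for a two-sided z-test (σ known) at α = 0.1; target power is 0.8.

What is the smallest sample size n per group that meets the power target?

n = 14 per group

Standardized effect: d = |μ_{blend A} − μ_{blend B}| / σ = |74.3 − 80.8| / 6.7 = 0.9701
For power 0.8 need Φ(δ − z_{0.05}) = 0.8, so δ = z_{0.05} + z_{0.20} = 1.645 + 0.842 = 2.486.
(Ignoring the negligible lower-tail rejection probability gives the usual closed-form inversion.)
δ = d·√(n/2) ⇒ n = 2(δ/d)² = 2 × (2.486 / 0.9701)² = 13.14.
Round up to the next whole unit.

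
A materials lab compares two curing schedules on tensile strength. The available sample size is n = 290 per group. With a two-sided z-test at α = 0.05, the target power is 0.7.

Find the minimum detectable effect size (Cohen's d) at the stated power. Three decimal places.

Required noncentrality: δ = z_{0.025} + z_{0.30} = 1.960 + 0.524 = 2.484.
(The second rejection-region term Φ(−δ − z_{α/2}) is negligible and dropped.)
δ = d·√(n/2) ⇒ d = δ/√(n/2) = 2.484/√(290/2) = 0.2063.

d ≈ 0.206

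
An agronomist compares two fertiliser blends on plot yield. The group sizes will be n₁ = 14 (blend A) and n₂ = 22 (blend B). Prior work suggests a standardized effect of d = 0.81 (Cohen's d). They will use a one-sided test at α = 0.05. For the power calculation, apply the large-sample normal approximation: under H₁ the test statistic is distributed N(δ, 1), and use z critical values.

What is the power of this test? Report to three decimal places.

Noncentrality parameter: δ = d / √(1/n₁ + 1/n₂) = 0.81 / √(1/14 + 1/22) = 2.3692
One-sided α = 0.05 → critical value z_{0.05} = 1.645.
Power = P(Z > 1.645 − δ) = Φ(0.724) = 0.7656.

Power ≈ 0.766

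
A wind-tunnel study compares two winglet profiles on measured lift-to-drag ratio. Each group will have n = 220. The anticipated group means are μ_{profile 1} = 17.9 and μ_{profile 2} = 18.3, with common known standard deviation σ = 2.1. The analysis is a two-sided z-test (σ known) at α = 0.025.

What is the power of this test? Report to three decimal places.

Standardized effect: d = |μ_{profile 1} − μ_{profile 2}| / σ = |17.9 − 18.3| / 2.1 = 0.1905
Noncentrality parameter: δ = d·√(n/2) = 0.1905 × √(220/2) = 1.9977
Critical value for a two-sided test at α = 0.025: z_{α/2} = 2.241.
Power = Φ(δ − 2.241) + Φ(−δ − 2.241) = Φ(-0.244) + Φ(-4.239) = 0.4037 + 0.0000 = 0.4038.

Power ≈ 0.404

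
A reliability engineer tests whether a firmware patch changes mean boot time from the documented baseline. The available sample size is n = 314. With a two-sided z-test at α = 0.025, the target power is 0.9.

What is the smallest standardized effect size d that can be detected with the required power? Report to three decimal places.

Required noncentrality: δ = z_{0.0125} + z_{0.10} = 2.241 + 1.282 = 3.523.
(The second rejection-region term Φ(−δ − z_{α/2}) is negligible and dropped.)
δ = d·√n ⇒ d = δ/√n = 3.523/√314 = 0.1988.

d ≈ 0.199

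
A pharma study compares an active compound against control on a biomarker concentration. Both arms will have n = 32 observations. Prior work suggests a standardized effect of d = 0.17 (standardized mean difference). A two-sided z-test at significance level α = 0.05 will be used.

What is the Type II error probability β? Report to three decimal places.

Noncentrality parameter: λ = d·√(n/2) = 0.17 × √(32/2) = 0.6800
Two-sided α = 0.05 → critical value z_{0.025} = 1.960.
Power = Φ(λ − 1.960) + Φ(−λ − 1.960) = Φ(-1.280) + Φ(-2.640) = 0.1003 + 0.0041 = 0.1044.
Type II error: β = 1 − power = 1 − 0.1044 = 0.8956.

β ≈ 0.896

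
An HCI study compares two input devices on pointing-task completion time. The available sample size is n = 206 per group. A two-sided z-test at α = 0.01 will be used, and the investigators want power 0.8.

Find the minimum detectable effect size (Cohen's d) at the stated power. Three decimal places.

Need Φ(δ − 2.576) = 0.8, so δ = 2.576 + 0.842 = 3.417.
(The second rejection-region term Φ(−δ − z_{α/2}) is negligible and dropped.)
δ = d·√(n/2) ⇒ d = δ/√(n/2) = 3.417/√(206/2) = 0.3367.

d ≈ 0.337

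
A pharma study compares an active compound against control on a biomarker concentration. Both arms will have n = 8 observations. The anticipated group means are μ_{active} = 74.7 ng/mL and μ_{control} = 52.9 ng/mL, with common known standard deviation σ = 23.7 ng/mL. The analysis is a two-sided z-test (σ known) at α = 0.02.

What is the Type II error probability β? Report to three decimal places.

Standardized effect: d = |μ_{active} − μ_{control}| / σ = |74.7 − 52.9| / 23.7 = 0.9198
Noncentrality parameter: δ = d·√(n/2) = 0.9198 × √(8/2) = 1.8397
Two-sided α = 0.02 → critical value z_{0.01} = 2.326.
Power = Φ(δ − 2.326) + Φ(−δ − 2.326) = Φ(-0.487) + Φ(-4.166) = 0.3132 + 0.0000 = 0.3133.
Type II error: β = 1 − power = 1 − 0.3133 = 0.6867.

β ≈ 0.687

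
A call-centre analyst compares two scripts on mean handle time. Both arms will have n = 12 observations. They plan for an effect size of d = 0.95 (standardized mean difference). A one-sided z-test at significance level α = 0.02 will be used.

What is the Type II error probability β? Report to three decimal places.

Noncentrality parameter: δ = d·√(n/2) = 0.95 × √(12/2) = 2.3270
Critical value for a one-sided test at α = 0.02: z_α = 2.054.
Power = Φ(δ − 2.054) = Φ(0.273) = 0.6077.
Type II error: β = 1 − power = 1 − 0.6077 = 0.3923.

β ≈ 0.392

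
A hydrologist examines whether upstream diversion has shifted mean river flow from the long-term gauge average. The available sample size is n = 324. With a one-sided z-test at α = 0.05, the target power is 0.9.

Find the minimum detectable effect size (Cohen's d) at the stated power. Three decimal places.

Required noncentrality: δ = z_{0.05} + z_{0.10} = 1.645 + 1.282 = 2.926.
δ = d·√n ⇒ d = δ/√n = 2.926/√324 = 0.1626.

d ≈ 0.163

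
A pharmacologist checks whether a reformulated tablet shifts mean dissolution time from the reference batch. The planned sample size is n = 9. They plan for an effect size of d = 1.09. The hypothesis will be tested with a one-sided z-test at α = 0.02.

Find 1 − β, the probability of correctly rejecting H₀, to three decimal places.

Noncentrality parameter: δ = d·√n = 1.09 × √9 = 3.2700
Critical value for a one-sided test at α = 0.02: z_α = 2.054.
Power = Φ(δ − 2.054) = Φ(1.216) = 0.8881.

Power ≈ 0.888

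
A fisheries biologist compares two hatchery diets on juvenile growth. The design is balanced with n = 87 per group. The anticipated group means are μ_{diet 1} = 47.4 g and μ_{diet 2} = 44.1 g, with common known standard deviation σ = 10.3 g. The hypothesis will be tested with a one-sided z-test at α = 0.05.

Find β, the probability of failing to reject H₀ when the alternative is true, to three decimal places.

Standardized effect: d = |μ_{diet 1} − μ_{diet 2}| / σ = |47.4 − 44.1| / 10.3 = 0.3204
Noncentrality parameter: δ = d·√(n/2) = 0.3204 × √(87/2) = 2.1131
Critical value for a one-sided test at α = 0.05: z_α = 1.645.
Power = Φ(δ − 1.645) = Φ(0.468) = 0.6802.
Type II error: β = 1 − power = 1 − 0.6802 = 0.3198.

β ≈ 0.320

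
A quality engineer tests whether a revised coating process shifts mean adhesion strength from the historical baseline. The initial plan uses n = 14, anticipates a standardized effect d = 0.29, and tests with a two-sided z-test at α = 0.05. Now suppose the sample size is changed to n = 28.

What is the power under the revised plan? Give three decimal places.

With n = 28: δ = d·√n = 0.29 × √28 = 1.5345. Critical value z_{0.025} = 1.960.
Revised power = Φ(δ − 1.960) + Φ(−δ − 1.960) = Φ(-0.425) + Φ(-3.494) = 0.3353 + 0.0002 = 0.3355.

Power ≈ 0.335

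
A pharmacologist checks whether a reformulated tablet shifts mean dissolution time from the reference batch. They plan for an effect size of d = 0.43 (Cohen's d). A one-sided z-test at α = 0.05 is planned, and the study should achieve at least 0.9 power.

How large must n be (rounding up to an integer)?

n = 47

Set Φ(δ − 1.645) = 0.9; then δ − 1.645 = Φ⁻¹(0.9) = 1.282, giving δ = 2.926.
δ = d·√n ⇒ n = (δ/d)² = (2.926 / 0.43)² = 46.32.
Round up to the next whole unit.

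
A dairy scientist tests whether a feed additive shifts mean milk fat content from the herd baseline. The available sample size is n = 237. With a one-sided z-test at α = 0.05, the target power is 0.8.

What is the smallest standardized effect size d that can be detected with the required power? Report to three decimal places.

d ≈ 0.162

Required noncentrality: δ = z_{0.05} + z_{0.20} = 1.645 + 0.842 = 2.486.
δ = d·√n ⇒ d = δ/√n = 2.486/√237 = 0.1615.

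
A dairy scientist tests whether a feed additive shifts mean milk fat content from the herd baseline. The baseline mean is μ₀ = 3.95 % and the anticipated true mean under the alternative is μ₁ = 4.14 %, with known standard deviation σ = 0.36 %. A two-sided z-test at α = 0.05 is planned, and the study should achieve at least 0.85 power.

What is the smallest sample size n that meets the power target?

n = 33

Standardized effect: d = |μ₁ − μ₀| / σ = |4.14 − 3.95| / 0.36 = 0.5278
Set Φ(δ − 1.960) = 0.85; then δ − 1.960 = Φ⁻¹(0.85) = 1.036, giving δ = 2.996.
(The Φ(−δ − z_{α/2}) term is vanishingly small for δ > 0 and is dropped in the standard sample-size formula.)
δ = d·√n ⇒ n = (δ/d)² = (2.996 / 0.5278)² = 32.23.
Round up to the next whole unit.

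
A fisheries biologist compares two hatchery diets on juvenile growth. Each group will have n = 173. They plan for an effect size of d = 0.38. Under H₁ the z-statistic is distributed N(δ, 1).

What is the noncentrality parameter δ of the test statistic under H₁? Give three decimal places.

The noncentrality parameter scales effect size by the design's sample-size factor: δ = d·√(n/2) = 0.38 × √(173/2) = 3.5342

δ ≈ 3.534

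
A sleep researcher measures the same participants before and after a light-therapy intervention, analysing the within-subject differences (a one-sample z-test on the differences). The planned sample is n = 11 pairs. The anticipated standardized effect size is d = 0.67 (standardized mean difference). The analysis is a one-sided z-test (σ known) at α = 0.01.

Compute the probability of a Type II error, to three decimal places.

β ≈ 0.541

Noncentrality parameter: δ = d·√n = 0.67 × √11 = 2.2221
One-sided α = 0.01 → critical value z_{0.01} = 2.326.
Power = Φ(δ − 2.326) = Φ(-0.104) = 0.4585.
Type II error: β = 1 − power = 1 − 0.4585 = 0.5415.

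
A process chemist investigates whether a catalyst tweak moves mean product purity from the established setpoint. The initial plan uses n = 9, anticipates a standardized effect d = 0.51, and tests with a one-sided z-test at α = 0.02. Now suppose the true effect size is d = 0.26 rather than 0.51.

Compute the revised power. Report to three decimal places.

With d = 0.26: δ = d·√n = 0.26 × √9 = 0.7800. Critical value z_{0.02} = 2.054.
Revised power = Φ(δ − 2.054) = Φ(-1.274) = 0.1014.

Power ≈ 0.101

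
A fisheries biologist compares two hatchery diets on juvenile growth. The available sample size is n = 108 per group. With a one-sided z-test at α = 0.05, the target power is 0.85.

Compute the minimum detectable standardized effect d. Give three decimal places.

Need Φ(δ − 1.645) = 0.85, so δ = 1.645 + 1.036 = 2.681.
δ = d·√(n/2) ⇒ d = δ/√(n/2) = 2.681/√(108/2) = 0.3649.

d ≈ 0.365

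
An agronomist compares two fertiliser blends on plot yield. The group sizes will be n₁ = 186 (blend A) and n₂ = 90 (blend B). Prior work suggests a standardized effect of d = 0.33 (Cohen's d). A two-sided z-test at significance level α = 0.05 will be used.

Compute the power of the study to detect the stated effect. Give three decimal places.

Noncentrality parameter: δ = d / √(1/n₁ + 1/n₂) = 0.33 / √(1/186 + 1/90) = 2.5700
Critical value for a two-sided test at α = 0.05: z_{α/2} = 1.960.
Power = Φ(δ − 1.960) + Φ(−δ − 1.960) = Φ(0.610) + Φ(-4.530) = 0.7291 + 0.0000 = 0.7291.

Power ≈ 0.729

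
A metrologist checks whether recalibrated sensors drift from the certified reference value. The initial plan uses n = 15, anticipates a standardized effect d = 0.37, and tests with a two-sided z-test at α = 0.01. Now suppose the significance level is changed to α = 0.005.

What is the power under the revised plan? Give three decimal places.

Power ≈ 0.085

δ = d·√n = 0.37 × √15 = 1.4330 (unchanged). New critical value: z_{0.0025} = 2.807.
Revised power = Φ(δ − 2.807) + Φ(−δ − 2.807) = Φ(-1.374) + Φ(-4.240) = 0.0847 + 0.0000 = 0.0847.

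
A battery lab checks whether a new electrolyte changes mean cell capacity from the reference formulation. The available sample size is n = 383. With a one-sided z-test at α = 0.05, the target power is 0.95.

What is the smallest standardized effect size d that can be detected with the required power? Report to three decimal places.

Required noncentrality: δ = z_{0.05} + z_{0.05} = 1.645 + 1.645 = 3.290.
δ = d·√n ⇒ d = δ/√n = 3.290/√383 = 0.1681.

d ≈ 0.168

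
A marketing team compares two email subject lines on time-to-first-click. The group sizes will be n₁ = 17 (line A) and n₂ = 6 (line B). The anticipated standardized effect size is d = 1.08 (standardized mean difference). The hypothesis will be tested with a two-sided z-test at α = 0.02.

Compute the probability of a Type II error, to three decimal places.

β ≈ 0.521

Noncentrality parameter: δ = d / √(1/n₁ + 1/n₂) = 1.08 / √(1/17 + 1/6) = 2.2744
Two-sided α = 0.02 → critical value z_{0.01} = 2.326.
Power = Φ(δ − 2.326) + Φ(−δ − 2.326) = Φ(-0.052) + Φ(-4.601) = 0.4793 + 0.0000 = 0.4793.
Type II error: β = 1 − power = 1 − 0.4793 = 0.5207.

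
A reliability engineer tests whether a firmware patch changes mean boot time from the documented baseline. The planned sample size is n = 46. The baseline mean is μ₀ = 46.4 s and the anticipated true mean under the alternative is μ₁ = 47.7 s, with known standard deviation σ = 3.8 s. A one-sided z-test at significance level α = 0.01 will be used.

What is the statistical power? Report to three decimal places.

Power ≈ 0.498

Standardized effect: d = |μ₁ − μ₀| / σ = |47.7 − 46.4| / 3.8 = 0.3421
Noncentrality parameter: δ = d·√n = 0.3421 × √46 = 2.3203
One-sided α = 0.01 → critical value z_{0.01} = 2.326.
Power = Φ(δ − 2.326) = Φ(-0.006) = 0.4976.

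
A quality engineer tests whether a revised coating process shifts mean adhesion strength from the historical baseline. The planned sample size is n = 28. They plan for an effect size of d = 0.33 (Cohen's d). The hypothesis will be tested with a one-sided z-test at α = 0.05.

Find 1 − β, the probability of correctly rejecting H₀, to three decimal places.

Power ≈ 0.540

Noncentrality parameter: δ = d·√n = 0.33 × √28 = 1.7462
Critical value for a one-sided test at α = 0.05: z_α = 1.645.
Power = P(Z > 1.645 − δ) = Φ(0.101) = 0.5404.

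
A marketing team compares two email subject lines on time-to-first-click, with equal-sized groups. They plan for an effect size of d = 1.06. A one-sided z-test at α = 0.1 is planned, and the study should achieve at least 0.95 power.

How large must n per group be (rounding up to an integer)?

For power 0.95 need Φ(δ − z_{0.1}) = 0.95, so δ = z_{0.1} + z_{0.05} = 1.282 + 1.645 = 2.926.
δ = d·√(n/2) ⇒ n = 2(δ/d)² = 2 × (2.926 / 1.06)² = 15.24.
Round up to the next whole unit.

n = 16 per group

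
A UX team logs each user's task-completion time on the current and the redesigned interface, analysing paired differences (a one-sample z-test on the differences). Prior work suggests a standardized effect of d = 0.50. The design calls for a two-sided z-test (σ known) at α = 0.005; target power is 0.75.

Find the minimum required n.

n = 49

For power 0.75 need Φ(δ − z_{0.0025}) = 0.75, so δ = z_{0.0025} + z_{0.25} = 2.807 + 0.674 = 3.482.
(For δ > 0 the lower-tail rejection region contributes negligibly to power, so the one-term inversion is standard.)
δ = d·√n ⇒ n = (δ/d)² = (3.482 / 0.50)² = 48.48.
Rounding up, n = 49.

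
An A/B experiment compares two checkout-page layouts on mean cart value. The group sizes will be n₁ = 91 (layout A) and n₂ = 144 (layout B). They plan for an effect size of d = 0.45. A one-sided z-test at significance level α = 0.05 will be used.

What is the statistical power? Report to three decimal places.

Power ≈ 0.957

Noncentrality parameter: δ = d / √(1/n₁ + 1/n₂) = 0.45 / √(1/91 + 1/144) = 3.3603
Critical value for a one-sided test at α = 0.05: z_α = 1.645.
Power = P(Z > 1.645 − δ) = Φ(1.715) = 0.9569.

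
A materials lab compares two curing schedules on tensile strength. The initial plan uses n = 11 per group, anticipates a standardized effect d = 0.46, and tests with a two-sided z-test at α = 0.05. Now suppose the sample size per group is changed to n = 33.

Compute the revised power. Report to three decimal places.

Power ≈ 0.464

With n = 33 per group: δ = d·√(n/2) = 0.46 × √(33/2) = 1.8685. Critical value z_{0.025} = 1.960.
Revised power = Φ(δ − 1.960) + Φ(−δ − 1.960) = Φ(-0.091) + Φ(-3.828) = 0.4636 + 0.0001 = 0.4636.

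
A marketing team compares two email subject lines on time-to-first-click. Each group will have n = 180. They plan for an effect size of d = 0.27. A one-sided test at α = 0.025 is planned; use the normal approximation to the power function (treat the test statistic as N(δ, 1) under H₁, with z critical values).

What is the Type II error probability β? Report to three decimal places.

β ≈ 0.274

Noncentrality parameter: δ = d·√(n/2) = 0.27 × √(180/2) = 2.5614
Critical value for a one-sided test at α = 0.025: z_α = 1.960.
Power = P(Z > 1.960 − δ) = Φ(0.601) = 0.7262.
Type II error: β = 1 − power = 1 − 0.7262 = 0.2738.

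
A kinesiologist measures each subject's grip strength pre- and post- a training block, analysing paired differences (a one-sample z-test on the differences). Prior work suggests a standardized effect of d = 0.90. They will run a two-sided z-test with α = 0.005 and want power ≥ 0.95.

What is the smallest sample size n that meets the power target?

Set Φ(δ − 2.807) = 0.95; then δ − 2.807 = Φ⁻¹(0.95) = 1.645, giving δ = 4.452.
(The Φ(−δ − z_{α/2}) term is vanishingly small for δ > 0 and is dropped in the standard sample-size formula.)
δ = d·√n ⇒ n = (δ/d)² = (4.452 / 0.90)² = 24.47.
Rounding up, n = 25.

n = 25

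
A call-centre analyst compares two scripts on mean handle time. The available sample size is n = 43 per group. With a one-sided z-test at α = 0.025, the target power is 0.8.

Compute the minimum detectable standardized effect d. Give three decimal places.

Required noncentrality: δ = z_{0.025} + z_{0.20} = 1.960 + 0.842 = 2.802.
δ = d·√(n/2) ⇒ d = δ/√(n/2) = 2.802/√(43/2) = 0.6042.

d ≈ 0.604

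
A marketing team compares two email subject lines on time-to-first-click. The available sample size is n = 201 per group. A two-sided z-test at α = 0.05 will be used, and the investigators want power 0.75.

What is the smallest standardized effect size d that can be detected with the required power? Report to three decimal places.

Required noncentrality: δ = z_{0.025} + z_{0.25} = 1.960 + 0.674 = 2.634.
(The second rejection-region term Φ(−δ − z_{α/2}) is negligible and dropped.)
δ = d·√(n/2) ⇒ d = δ/√(n/2) = 2.634/√(201/2) = 0.2628.

d ≈ 0.263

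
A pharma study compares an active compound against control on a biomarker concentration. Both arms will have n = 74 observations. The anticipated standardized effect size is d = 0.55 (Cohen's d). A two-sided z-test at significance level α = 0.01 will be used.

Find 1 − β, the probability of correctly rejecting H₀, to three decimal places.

Noncentrality parameter: δ = d·√(n/2) = 0.55 × √(74/2) = 3.3455
Two-sided α = 0.01 → critical value z_{0.005} = 2.576.
Power = Φ(δ − 2.576) + Φ(−δ − 2.576) = Φ(0.770) + Φ(-5.921) = 0.7793 + 0.0000 = 0.7793.

Power ≈ 0.779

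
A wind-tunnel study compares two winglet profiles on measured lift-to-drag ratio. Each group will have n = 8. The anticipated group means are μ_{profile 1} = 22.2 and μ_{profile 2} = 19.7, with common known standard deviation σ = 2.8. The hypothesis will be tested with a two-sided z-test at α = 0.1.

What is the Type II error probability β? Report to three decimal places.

Standardized effect: d = |μ_{profile 1} − μ_{profile 2}| / σ = |22.2 − 19.7| / 2.8 = 0.8929
Noncentrality parameter: δ = d·√(n/2) = 0.8929 × √(8/2) = 1.7857
Critical value for a two-sided test at α = 0.1: z_{α/2} = 1.645.
Power = Φ(δ − 1.645) + Φ(−δ − 1.645) = Φ(0.141) + Φ(-3.431) = 0.5560 + 0.0003 = 0.5563.
Type II error: β = 1 − power = 1 − 0.5563 = 0.4437.

β ≈ 0.444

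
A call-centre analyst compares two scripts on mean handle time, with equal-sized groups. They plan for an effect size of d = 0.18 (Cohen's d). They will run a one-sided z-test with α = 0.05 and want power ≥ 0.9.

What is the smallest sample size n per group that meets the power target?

n = 529 per group

Set Φ(δ − 1.645) = 0.9; then δ − 1.645 = Φ⁻¹(0.9) = 1.282, giving δ = 2.926.
δ = d·√(n/2) ⇒ n = 2(δ/d)² = 2 × (2.926 / 0.18)² = 528.63.
Rounding up, n = 529 per group.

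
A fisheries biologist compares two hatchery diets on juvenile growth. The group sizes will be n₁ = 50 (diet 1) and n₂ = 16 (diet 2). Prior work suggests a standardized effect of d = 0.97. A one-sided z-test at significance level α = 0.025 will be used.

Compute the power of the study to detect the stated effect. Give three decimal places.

Noncentrality parameter: δ = d / √(1/n₁ + 1/n₂) = 0.97 / √(1/50 + 1/16) = 3.3771
Critical value for a one-sided test at α = 0.025: z_α = 1.960.
Power = P(Z > 1.960 − δ) = Φ(1.417) = 0.9218.

Power ≈ 0.922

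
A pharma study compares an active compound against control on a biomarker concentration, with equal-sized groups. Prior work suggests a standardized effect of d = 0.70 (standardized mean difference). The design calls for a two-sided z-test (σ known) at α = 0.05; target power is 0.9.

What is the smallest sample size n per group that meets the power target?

n = 43 per group

For power 0.9 need Φ(δ − z_{0.025}) = 0.9, so δ = z_{0.025} + z_{0.10} = 1.960 + 1.282 = 3.242.
(For δ > 0 the lower-tail rejection region contributes negligibly to power, so the one-term inversion is standard.)
δ = d·√(n/2) ⇒ n = 2(δ/d)² = 2 × (3.242 / 0.70)² = 42.89.
Rounding up, n = 43 per group.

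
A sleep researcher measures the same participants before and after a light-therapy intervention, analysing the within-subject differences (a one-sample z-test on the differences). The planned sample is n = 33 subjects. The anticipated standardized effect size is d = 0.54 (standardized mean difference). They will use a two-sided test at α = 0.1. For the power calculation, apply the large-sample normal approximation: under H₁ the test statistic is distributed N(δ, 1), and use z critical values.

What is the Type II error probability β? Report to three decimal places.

Noncentrality parameter: δ = d·√n = 0.54 × √33 = 3.1021
Critical value for a two-sided test at α = 0.1: z_{α/2} = 1.645.
Power = Φ(δ − 1.645) + Φ(−δ − 1.645) = Φ(1.457) + Φ(-4.747) = 0.9275 + 0.0000 = 0.9275.
Type II error: β = 1 − power = 1 − 0.9275 = 0.0725.

β ≈ 0.073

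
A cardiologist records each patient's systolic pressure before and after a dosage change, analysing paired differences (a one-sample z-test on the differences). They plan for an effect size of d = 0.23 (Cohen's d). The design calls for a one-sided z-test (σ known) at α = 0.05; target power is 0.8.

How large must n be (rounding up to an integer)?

Set Φ(δ − 1.645) = 0.8; then δ − 1.645 = Φ⁻¹(0.8) = 0.842, giving δ = 2.486.
δ = d·√n ⇒ n = (δ/d)² = (2.486 / 0.23)² = 116.87.
Round up to the next whole unit.

n = 117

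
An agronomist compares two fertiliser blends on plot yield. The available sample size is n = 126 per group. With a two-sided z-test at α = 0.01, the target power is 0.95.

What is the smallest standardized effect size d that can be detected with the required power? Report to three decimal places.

d ≈ 0.532

Required noncentrality: δ = z_{0.005} + z_{0.05} = 2.576 + 1.645 = 4.221.
(Lower-tail contribution to power is negligible for δ > 0.)
δ = d·√(n/2) ⇒ d = δ/√(n/2) = 4.221/√(126/2) = 0.5318.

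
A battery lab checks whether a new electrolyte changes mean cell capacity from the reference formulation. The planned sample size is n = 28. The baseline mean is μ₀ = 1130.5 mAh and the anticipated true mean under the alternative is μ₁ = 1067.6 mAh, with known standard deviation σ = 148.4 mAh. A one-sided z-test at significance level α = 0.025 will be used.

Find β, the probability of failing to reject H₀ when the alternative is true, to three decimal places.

β ≈ 0.389

Standardized effect: d = |μ₁ − μ₀| / σ = |1067.6 − 1130.5| / 148.4 = 0.4239
Noncentrality parameter: δ = d·√n = 0.4239 × √28 = 2.2428
One-sided α = 0.025 → critical value z_{0.025} = 1.960.
Power = P(Z > 1.960 − δ) = Φ(0.283) = 0.6114.
Type II error: β = 1 − power = 1 − 0.6114 = 0.3886.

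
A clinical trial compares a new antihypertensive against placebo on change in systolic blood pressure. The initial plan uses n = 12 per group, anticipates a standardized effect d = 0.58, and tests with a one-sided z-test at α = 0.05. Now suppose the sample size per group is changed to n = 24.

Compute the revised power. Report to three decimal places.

With n = 24 per group: δ = d·√(n/2) = 0.58 × √(24/2) = 2.0092. Critical value z_{0.05} = 1.645.
Revised power = P(Z > 1.645 − δ) = Φ(0.364) = 0.6422.

Power ≈ 0.642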